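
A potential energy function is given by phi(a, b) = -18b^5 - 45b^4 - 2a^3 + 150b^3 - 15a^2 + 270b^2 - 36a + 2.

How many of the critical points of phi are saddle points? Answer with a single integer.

4

phi separates as a function of a plus a function of b, so ∇phi=0 decouples.
∂phi/∂a = -6(a + 2)(a + 3) = 0 at a ∈ {-3, -2}; ∂phi/∂b = -90b(b - 2)(b + 1)(b + 3) = 0 at b ∈ {-3, -1, 0, 2}.
The Hessian is diagonal: diag(phi_aa, phi_bb). Second derivatives: phi_aa(-3)=6, phi_aa(-2)=-6; phi_bb(-3)=2700, phi_bb(-1)=-540, phi_bb(0)=540, phi_bb(2)=-2700.
Saddle points occur where the two diagonal entries have opposite signs: (-3, -1), (-3, 2), (-2, -3), (-2, 0). Count: 4.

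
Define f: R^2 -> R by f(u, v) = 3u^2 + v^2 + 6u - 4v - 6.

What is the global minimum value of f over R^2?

-13

f(u,v) separates as P(u) + Q(v) − 6, so its minimum is min P + min Q − 6.
P'(u) = 6u + 6 vanishes at u ∈ {-1}; Q'(v) = 2v - 4 vanishes at v ∈ {2}.
Local minima of P (where P''>0): P(-1)=-3. Local minima of Q: Q(2)=-4.
So the global minimum of f is P(-1) + Q(2) − 6 = -3 − 4 − 6 = -13, attained at (-1, 2).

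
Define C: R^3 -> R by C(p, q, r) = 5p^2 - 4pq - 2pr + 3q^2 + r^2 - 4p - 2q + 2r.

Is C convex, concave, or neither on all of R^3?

C is quadratic, so its Hessian is the constant matrix H = [[10, -4, -2], [-4, 6, 0], [-2, 0, 2]].
Leading principal minors: 10, 44, 64.
All positive ⇒ H ≻ 0 ⇒ convex.

convex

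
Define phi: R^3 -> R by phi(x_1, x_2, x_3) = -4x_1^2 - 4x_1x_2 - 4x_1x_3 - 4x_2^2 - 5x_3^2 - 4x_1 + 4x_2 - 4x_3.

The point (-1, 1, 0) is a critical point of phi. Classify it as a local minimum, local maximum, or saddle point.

The Hessian is constant: H = [[-8, -4, -4], [-4, -8, 0], [-4, 0, -10]].
Leading principal minors: Δ₁ = -8, Δ₂ = 48, Δ₃ = -352.
The minors alternate sign starting negative (−, +, −), so H is negative definite: a local maximum.

local maximum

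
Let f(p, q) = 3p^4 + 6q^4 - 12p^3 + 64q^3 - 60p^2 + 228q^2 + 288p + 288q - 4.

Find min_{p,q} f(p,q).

f(p,q) separates as A(p) + B(q) − 4, so its minimum is min A + min B − 4.
A'(p) = 12(p - 4)(p - 2)(p + 3) vanishes at p ∈ {-3, 2, 4}; B'(q) = 24(q + 1)(q + 3)(q + 4) vanishes at q ∈ {-4, -3, -1}.
Local minima of A (where A''>0): A(-3)=-837, A(4)=192. Local minima of B: B(-4)=-64, B(-1)=-118.
So the global minimum of f is A(-3) + B(-1) − 4 = -837 − 118 − 4 = -959, attained at (-3, -1).

-959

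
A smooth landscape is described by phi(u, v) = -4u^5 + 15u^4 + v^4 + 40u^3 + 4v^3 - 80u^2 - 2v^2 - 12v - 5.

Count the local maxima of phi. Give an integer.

phi separates as a function of u plus a function of v, so ∇phi=0 decouples.
∂phi/∂u = -20u(u - 4)(u - 1)(u + 2) = 0 at u ∈ {-2, 0, 1, 4}; ∂phi/∂v = 4(v - 1)(v + 1)(v + 3) = 0 at v ∈ {-3, -1, 1}.
The Hessian is diagonal: diag(phi_uu, phi_vv). Second derivatives: phi_uu(-2)=720, phi_uu(0)=-160, phi_uu(1)=180, phi_uu(4)=-1440; phi_vv(-3)=32, phi_vv(-1)=-16, phi_vv(1)=32.
Local maxima occur where both diagonal entries negative: (0, -1), (4, -1). Count: 2.

2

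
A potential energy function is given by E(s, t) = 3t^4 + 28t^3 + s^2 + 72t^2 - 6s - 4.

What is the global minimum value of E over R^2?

-13

E(s,t) separates as P(s) + Q(t) − 4, so its minimum is min P + min Q − 4.
P'(s) = 2s - 6 vanishes at s ∈ {3}; Q'(t) = 12t(t + 3)(t + 4) vanishes at t ∈ {-4, -3, 0}.
Local minima of P (where P''>0): P(3)=-9. Local minima of Q: Q(-4)=128, Q(0)=0.
So the global minimum of E is P(3) + Q(0) − 4 = -9 + 0 − 4 = -13, attained at (3, 0).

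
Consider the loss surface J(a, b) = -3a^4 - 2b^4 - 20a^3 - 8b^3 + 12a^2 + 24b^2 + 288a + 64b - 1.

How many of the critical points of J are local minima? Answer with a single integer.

J separates as a function of a plus a function of b, so ∇J=0 decouples.
∂J/∂a = -12(a - 2)(a + 3)(a + 4) = 0 at a ∈ {-4, -3, 2}; ∂J/∂b = -8(b - 2)(b + 1)(b + 4) = 0 at b ∈ {-4, -1, 2}.
The Hessian is diagonal: diag(J_aa, J_bb). Second derivatives: J_aa(-4)=-72, J_aa(-3)=60, J_aa(2)=-360; J_bb(-4)=-144, J_bb(-1)=72, J_bb(2)=-144.
Local minima occur where both diagonal entries positive: (-3, -1). Count: 1.

1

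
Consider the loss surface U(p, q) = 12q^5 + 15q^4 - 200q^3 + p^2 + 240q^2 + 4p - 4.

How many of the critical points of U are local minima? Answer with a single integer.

2

U separates as a function of p plus a function of q, so ∇U=0 decouples.
∂U/∂p = 2(p + 2) = 0 at p ∈ {-2}; ∂U/∂q = 60q(q - 2)(q - 1)(q + 4) = 0 at q ∈ {-4, 0, 1, 2}.
The Hessian is diagonal: diag(U_pp, U_qq). Second derivatives: U_pp(-2)=2; U_qq(-4)=-7200, U_qq(0)=480, U_qq(1)=-300, U_qq(2)=720.
Local minima occur where both diagonal entries positive: (-2, 0), (-2, 2). Count: 2.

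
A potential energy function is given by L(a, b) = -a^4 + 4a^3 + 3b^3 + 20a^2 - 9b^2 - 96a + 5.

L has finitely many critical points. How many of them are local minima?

1

L separates as a function of a plus a function of b, so ∇L=0 decouples.
∂L/∂a = -4(a - 4)(a - 2)(a + 3) = 0 at a ∈ {-3, 2, 4}; ∂L/∂b = 9b(b - 2) = 0 at b ∈ {0, 2}.
The Hessian is diagonal: diag(L_aa, L_bb). Second derivatives: L_aa(-3)=-140, L_aa(2)=40, L_aa(4)=-56; L_bb(0)=-18, L_bb(2)=18.
Local minima occur where both diagonal entries positive: (2, 2). Count: 1.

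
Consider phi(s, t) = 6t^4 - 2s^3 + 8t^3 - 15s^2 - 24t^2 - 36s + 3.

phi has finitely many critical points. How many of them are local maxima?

1

phi separates as a function of s plus a function of t, so ∇phi=0 decouples.
∂phi/∂s = -6(s + 2)(s + 3) = 0 at s ∈ {-3, -2}; ∂phi/∂t = 24t(t - 1)(t + 2) = 0 at t ∈ {-2, 0, 1}.
The Hessian is diagonal: diag(phi_ss, phi_tt). Second derivatives: phi_ss(-3)=6, phi_ss(-2)=-6; phi_tt(-2)=144, phi_tt(0)=-48, phi_tt(1)=72.
Local maxima occur where both diagonal entries negative: (-2, 0). Count: 1.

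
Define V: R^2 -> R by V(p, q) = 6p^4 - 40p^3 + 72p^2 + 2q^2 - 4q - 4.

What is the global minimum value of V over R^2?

V(p,q) separates as A(p) + B(q) − 4, so its minimum is min A + min B − 4.
A'(p) = 24p(p - 3)(p - 2) vanishes at p ∈ {0, 2, 3}; B'(q) = 4q - 4 vanishes at q ∈ {1}.
Local minima of A (where A''>0): A(0)=0, A(3)=54. Local minima of B: B(1)=-2.
So the global minimum of V is A(0) + B(1) − 4 = 0 − 2 − 4 = -6, attained at (0, 1).

-6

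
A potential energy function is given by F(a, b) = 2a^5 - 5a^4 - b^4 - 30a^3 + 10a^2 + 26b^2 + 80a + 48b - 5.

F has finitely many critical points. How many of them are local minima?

F separates as a function of a plus a function of b, so ∇F=0 decouples.
∂F/∂a = 10(a - 4)(a - 1)(a + 1)(a + 2) = 0 at a ∈ {-2, -1, 1, 4}; ∂F/∂b = -4(b - 4)(b + 1)(b + 3) = 0 at b ∈ {-3, -1, 4}.
The Hessian is diagonal: diag(F_aa, F_bb). Second derivatives: F_aa(-2)=-180, F_aa(-1)=100, F_aa(1)=-180, F_aa(4)=900; F_bb(-3)=-56, F_bb(-1)=40, F_bb(4)=-140.
Local minima occur where both diagonal entries positive: (-1, -1), (4, -1). Count: 2.

2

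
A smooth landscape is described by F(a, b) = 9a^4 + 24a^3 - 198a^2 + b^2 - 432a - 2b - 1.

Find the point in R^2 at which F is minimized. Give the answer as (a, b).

F(a,b) separates as P(a) + Q(b) − 1, so its minimum is min P + min Q − 1.
P'(a) = 36(a - 3)(a + 1)(a + 4) vanishes at a ∈ {-4, -1, 3}; Q'(b) = 2b - 2 vanishes at b ∈ {1}.
Local minima of P (where P''>0): P(-4)=-672, P(3)=-1701. Local minima of Q: Q(1)=-1.
So the global minimum of F is P(3) + Q(1) − 1 = -1701 − 1 − 1 = -1703, attained at (3, 1).

(3, 1)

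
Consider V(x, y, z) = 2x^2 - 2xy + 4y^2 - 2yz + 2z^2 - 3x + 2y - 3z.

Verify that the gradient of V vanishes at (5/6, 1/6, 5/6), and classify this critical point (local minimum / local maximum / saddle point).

local minimum

∇V = (4x - 2y - 3, -2x + 8y - 2z + 2, -2y + 4z - 3); substituting (5/6, 1/6, 5/6) gives ∇V = (0, 0, 0), so (5/6, 1/6, 5/6) is indeed a critical point.
The Hessian is constant: H = [[4, -2, 0], [-2, 8, -2], [0, -2, 4]].
Leading principal minors: Δ₁ = 4, Δ₂ = 28, Δ₃ = 96.
All leading minors are positive, so H is positive definite: a local minimum.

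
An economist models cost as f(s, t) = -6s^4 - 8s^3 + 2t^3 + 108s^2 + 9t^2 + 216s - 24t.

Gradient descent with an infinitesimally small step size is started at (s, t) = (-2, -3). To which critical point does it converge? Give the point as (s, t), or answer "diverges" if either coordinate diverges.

f is separable, so gradient descent decouples: s follows -∂f/∂s, t follows -∂f/∂t.
∂f/∂s = -24(s - 3)(s + 1)(s + 3); at s=-2 this is -120, so s increases.
∂f/∂t = 6(t - 1)(t + 4); at t=-3 this is -24, so t increases.
s converges to its nearest critical value -1 (a local min of the s-part); t converges to 1. The iterate converges to (-1, 1).

(-1, 1)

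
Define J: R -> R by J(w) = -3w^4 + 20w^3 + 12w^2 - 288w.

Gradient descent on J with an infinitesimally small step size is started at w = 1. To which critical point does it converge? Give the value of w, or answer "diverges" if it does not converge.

J'(w) = -12(w - 4)(w - 3)(w + 2), so J'(1) = -216.
Gradient descent moves in the -J' direction, i.e. w is increasing.
The nearest critical point in that direction is w = 3, where J'' = 60 > 0 (a local minimum). The iterate converges there.

3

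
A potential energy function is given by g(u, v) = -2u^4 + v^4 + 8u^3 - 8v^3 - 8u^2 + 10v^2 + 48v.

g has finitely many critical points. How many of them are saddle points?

5

g separates as a function of u plus a function of v, so ∇g=0 decouples.
∂g/∂u = -8u(u - 2)(u - 1) = 0 at u ∈ {0, 1, 2}; ∂g/∂v = 4(v - 4)(v - 3)(v + 1) = 0 at v ∈ {-1, 3, 4}.
The Hessian is diagonal: diag(g_uu, g_vv). Second derivatives: g_uu(0)=-16, g_uu(1)=8, g_uu(2)=-16; g_vv(-1)=80, g_vv(3)=-16, g_vv(4)=20.
Saddle points occur where the two diagonal entries have opposite signs: (0, -1), (0, 4), (1, 3), (2, -1), (2, 4). Count: 5.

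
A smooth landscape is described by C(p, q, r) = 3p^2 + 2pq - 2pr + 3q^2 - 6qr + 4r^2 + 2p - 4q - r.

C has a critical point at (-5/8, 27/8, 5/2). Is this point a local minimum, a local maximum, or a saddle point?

local minimum

The Hessian is constant: H = [[6, 2, -2], [2, 6, -6], [-2, -6, 8]].
Leading principal minors: Δ₁ = 6, Δ₂ = 32, Δ₃ = 64.
All leading minors are positive, so H is positive definite: a local minimum.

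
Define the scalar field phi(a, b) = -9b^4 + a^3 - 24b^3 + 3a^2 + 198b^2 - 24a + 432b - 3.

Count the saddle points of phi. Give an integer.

3

phi separates as a function of a plus a function of b, so ∇phi=0 decouples.
∂phi/∂a = 3(a - 2)(a + 4) = 0 at a ∈ {-4, 2}; ∂phi/∂b = -36(b - 3)(b + 1)(b + 4) = 0 at b ∈ {-4, -1, 3}.
The Hessian is diagonal: diag(phi_aa, phi_bb). Second derivatives: phi_aa(-4)=-18, phi_aa(2)=18; phi_bb(-4)=-756, phi_bb(-1)=432, phi_bb(3)=-1008.
Saddle points occur where the two diagonal entries have opposite signs: (-4, -1), (2, -4), (2, 3). Count: 3.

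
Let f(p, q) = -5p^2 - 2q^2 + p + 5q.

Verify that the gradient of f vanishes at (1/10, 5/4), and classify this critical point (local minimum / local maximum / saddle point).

∇f = (-10p + 1, -4q + 5); substituting (1/10, 5/4) gives ∇f = (0, 0), so (1/10, 5/4) is indeed a critical point.
The Hessian of f is constant: H = [[-10, 0], [0, -4]].
det(H) = (-10)·(-4) − 0² = 40.
det(H) > 0 and tr(H) = -14 < 0, so H is negative definite and the point is a local maximum.

local maximum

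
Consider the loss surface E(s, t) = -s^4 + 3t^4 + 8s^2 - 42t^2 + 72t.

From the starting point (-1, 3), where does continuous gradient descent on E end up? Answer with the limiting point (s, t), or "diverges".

E is separable, so gradient descent decouples: s follows -∂E/∂s, t follows -∂E/∂t.
∂E/∂s = -4s(s - 2)(s + 2); at s=-1 this is -12, so s increases.
∂E/∂t = 12(t - 2)(t - 1)(t + 3); at t=3 this is 144, so t decreases.
s converges to its nearest critical value 0 (a local min of the s-part); t converges to 2. The iterate converges to (0, 2).

(0, 2)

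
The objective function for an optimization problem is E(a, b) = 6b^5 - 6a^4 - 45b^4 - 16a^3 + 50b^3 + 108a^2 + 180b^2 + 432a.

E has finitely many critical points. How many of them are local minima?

E separates as a function of a plus a function of b, so ∇E=0 decouples.
∂E/∂a = -24(a - 3)(a + 2)(a + 3) = 0 at a ∈ {-3, -2, 3}; ∂E/∂b = 30b(b - 4)(b - 3)(b + 1) = 0 at b ∈ {-1, 0, 3, 4}.
The Hessian is diagonal: diag(E_aa, E_bb). Second derivatives: E_aa(-3)=-144, E_aa(-2)=120, E_aa(3)=-720; E_bb(-1)=-600, E_bb(0)=360, E_bb(3)=-360, E_bb(4)=600.
Local minima occur where both diagonal entries positive: (-2, 0), (-2, 4). Count: 2.

2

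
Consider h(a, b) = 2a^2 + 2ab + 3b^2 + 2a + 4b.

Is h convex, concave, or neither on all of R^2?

convex

h is quadratic, so its Hessian is the constant matrix H = [[4, 2], [2, 6]].
det(H) = 20, tr(H) = 10.
det(H) > 0 and tr(H) > 0, so H is positive definite everywhere: convex.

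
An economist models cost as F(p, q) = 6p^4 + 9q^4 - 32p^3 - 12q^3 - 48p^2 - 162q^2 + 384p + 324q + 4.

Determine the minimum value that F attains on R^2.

F(p,q) separates as A(p) + B(q) + 4, so its minimum is min A + min B + 4.
A'(p) = 24(p - 4)(p - 2)(p + 2) vanishes at p ∈ {-2, 2, 4}; B'(q) = 36(q - 3)(q - 1)(q + 3) vanishes at q ∈ {-3, 1, 3}.
Local minima of A (where A''>0): A(-2)=-608, A(4)=256. Local minima of B: B(-3)=-1377, B(3)=-81.
So the global minimum of F is A(-2) + B(-3) + 4 = -608 − 1377 + 4 = -1981, attained at (-2, -3).

-1981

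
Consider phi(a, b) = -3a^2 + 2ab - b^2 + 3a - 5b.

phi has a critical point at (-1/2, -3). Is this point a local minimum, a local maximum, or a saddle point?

The Hessian of phi is constant: H = [[-6, 2], [2, -2]].
det(H) = (-6)·(-2) − 2² = 8.
det(H) > 0 and tr(H) = -8 < 0, so H is negative definite and the point is a local maximum.

local maximum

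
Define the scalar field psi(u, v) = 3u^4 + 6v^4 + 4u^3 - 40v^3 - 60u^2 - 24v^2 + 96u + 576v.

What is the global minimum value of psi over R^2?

-1664

psi(u,v) separates as P(u) + Q(v), so its minimum is min P + min Q.
P'(u) = 12(u - 2)(u - 1)(u + 4) vanishes at u ∈ {-4, 1, 2}; Q'(v) = 24(v - 4)(v - 3)(v + 2) vanishes at v ∈ {-2, 3, 4}.
Local minima of P (where P''>0): P(-4)=-832, P(2)=32. Local minima of Q: Q(-2)=-832, Q(4)=896.
So the global minimum of psi is P(-4) + Q(-2) = -832 − 832 = -1664, attained at (-4, -2).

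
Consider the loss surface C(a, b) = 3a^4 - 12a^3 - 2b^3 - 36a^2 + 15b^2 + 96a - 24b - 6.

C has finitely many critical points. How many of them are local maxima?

1

C separates as a function of a plus a function of b, so ∇C=0 decouples.
∂C/∂a = 12(a - 4)(a - 1)(a + 2) = 0 at a ∈ {-2, 1, 4}; ∂C/∂b = -6(b - 4)(b - 1) = 0 at b ∈ {1, 4}.
The Hessian is diagonal: diag(C_aa, C_bb). Second derivatives: C_aa(-2)=216, C_aa(1)=-108, C_aa(4)=216; C_bb(1)=18, C_bb(4)=-18.
Local maxima occur where both diagonal entries negative: (1, 4). Count: 1.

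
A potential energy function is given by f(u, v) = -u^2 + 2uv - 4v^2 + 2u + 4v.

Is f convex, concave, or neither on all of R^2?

concave

f is quadratic, so its Hessian is the constant matrix H = [[-2, 2], [2, -8]].
det(H) = 12, tr(H) = -10.
det(H) > 0 and tr(H) < 0, so H is negative definite everywhere: concave.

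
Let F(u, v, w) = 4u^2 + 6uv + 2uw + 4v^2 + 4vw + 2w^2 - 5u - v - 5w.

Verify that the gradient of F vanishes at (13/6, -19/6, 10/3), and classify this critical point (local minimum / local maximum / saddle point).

∇F = (8u + 6v + 2w - 5, 6u + 8v + 4w - 1, 2u + 4v + 4w - 5); substituting (13/6, -19/6, 10/3) gives ∇F = (0, 0, 0), so (13/6, -19/6, 10/3) is indeed a critical point.
The Hessian is constant: H = [[8, 6, 2], [6, 8, 4], [2, 4, 4]].
Leading principal minors: Δ₁ = 8, Δ₂ = 28, Δ₃ = 48.
All leading minors are positive, so H is positive definite: a local minimum.

local minimum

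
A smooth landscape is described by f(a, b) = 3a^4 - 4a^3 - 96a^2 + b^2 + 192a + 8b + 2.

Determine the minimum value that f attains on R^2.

f(a,b) separates as P(a) + Q(b) + 2, so its minimum is min P + min Q + 2.
P'(a) = 12(a - 4)(a - 1)(a + 4) vanishes at a ∈ {-4, 1, 4}; Q'(b) = 2b + 8 vanishes at b ∈ {-4}.
Local minima of P (where P''>0): P(-4)=-1280, P(4)=-256. Local minima of Q: Q(-4)=-16.
So the global minimum of f is P(-4) + Q(-4) + 2 = -1280 − 16 + 2 = -1294, attained at (-4, -4).

-1294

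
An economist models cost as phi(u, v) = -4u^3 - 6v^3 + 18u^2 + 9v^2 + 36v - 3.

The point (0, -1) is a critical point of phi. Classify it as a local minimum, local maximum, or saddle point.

The mixed partial ∂²phi/∂u∂v is 0, so the Hessian at any point is diag(phi_uu, phi_vv) = diag(12(-2u + 3), 18(-2v + 1)).
At (0, -1): H = diag(36, 54).
Both eigenvalues are positive, so H is positive definite: a local minimum.

local minimum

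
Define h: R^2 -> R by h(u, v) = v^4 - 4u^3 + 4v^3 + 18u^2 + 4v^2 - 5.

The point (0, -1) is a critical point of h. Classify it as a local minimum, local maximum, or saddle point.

The mixed partial ∂²h/∂u∂v is 0, so the Hessian at any point is diag(h_uu, h_vv) = diag(12(-2u + 3), 4(3v^2 + 6v + 2)).
At (0, -1): H = diag(36, -4).
The eigenvalues have opposite signs, so H is indefinite: a saddle point.

saddle point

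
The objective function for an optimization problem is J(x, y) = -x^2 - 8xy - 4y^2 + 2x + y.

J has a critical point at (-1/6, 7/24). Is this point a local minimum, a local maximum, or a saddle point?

saddle point

The Hessian of J is constant: H = [[-2, -8], [-8, -8]].
det(H) = (-2)·(-8) − (-8)² = -48.
Since det(H) < 0, H is indefinite and the critical point is a saddle point.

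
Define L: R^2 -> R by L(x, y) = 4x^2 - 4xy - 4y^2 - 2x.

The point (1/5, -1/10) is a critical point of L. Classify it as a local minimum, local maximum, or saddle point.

The Hessian of L is constant: H = [[8, -4], [-4, -8]].
det(H) = 8·(-8) − (-4)² = -80.
Since det(H) < 0, H is indefinite and the critical point is a saddle point.

saddle point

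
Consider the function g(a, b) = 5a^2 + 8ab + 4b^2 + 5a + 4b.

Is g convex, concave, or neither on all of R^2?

g is quadratic, so its Hessian is the constant matrix H = [[10, 8], [8, 8]].
det(H) = 16, tr(H) = 18.
det(H) > 0 and tr(H) > 0, so H is positive definite everywhere: convex.

convex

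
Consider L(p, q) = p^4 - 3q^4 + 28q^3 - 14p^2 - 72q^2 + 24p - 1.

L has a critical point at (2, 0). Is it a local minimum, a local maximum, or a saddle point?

saddle point

The mixed partial ∂²L/∂p∂q is 0, so the Hessian at any point is diag(L_pp, L_qq) = diag(4(3p^2 - 7), 12(-3q^2 + 14q - 12)).
At (2, 0): H = diag(20, -144).
The eigenvalues have opposite signs, so H is indefinite: a saddle point.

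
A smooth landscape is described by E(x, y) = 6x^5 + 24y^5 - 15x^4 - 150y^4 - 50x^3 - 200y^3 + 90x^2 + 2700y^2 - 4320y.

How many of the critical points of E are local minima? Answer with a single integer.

E separates as a function of x plus a function of y, so ∇E=0 decouples.
∂E/∂x = 30x(x - 3)(x - 1)(x + 2) = 0 at x ∈ {-2, 0, 1, 3}; ∂E/∂y = 120(y - 4)(y - 3)(y - 1)(y + 3) = 0 at y ∈ {-3, 1, 3, 4}.
The Hessian is diagonal: diag(E_xx, E_yy). Second derivatives: E_xx(-2)=-900, E_xx(0)=180, E_xx(1)=-180, E_xx(3)=900; E_yy(-3)=-20160, E_yy(1)=2880, E_yy(3)=-1440, E_yy(4)=2520.
Local minima occur where both diagonal entries positive: (0, 1), (0, 4), (3, 1), (3, 4). Count: 4.

4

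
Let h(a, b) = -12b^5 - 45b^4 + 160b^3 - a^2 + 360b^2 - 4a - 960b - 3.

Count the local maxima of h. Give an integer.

h separates as a function of a plus a function of b, so ∇h=0 decouples.
∂h/∂a = -2(a + 2) = 0 at a ∈ {-2}; ∂h/∂b = -60(b - 2)(b - 1)(b + 2)(b + 4) = 0 at b ∈ {-4, -2, 1, 2}.
The Hessian is diagonal: diag(h_aa, h_bb). Second derivatives: h_aa(-2)=-2; h_bb(-4)=3600, h_bb(-2)=-1440, h_bb(1)=900, h_bb(2)=-1440.
Local maxima occur where both diagonal entries negative: (-2, -2), (-2, 2). Count: 2.

2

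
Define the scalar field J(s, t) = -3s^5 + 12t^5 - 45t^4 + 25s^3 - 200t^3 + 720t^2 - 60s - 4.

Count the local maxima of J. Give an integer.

J separates as a function of s plus a function of t, so ∇J=0 decouples.
∂J/∂s = -15(s - 2)(s - 1)(s + 1)(s + 2) = 0 at s ∈ {-2, -1, 1, 2}; ∂J/∂t = 60t(t - 4)(t - 2)(t + 3) = 0 at t ∈ {-3, 0, 2, 4}.
The Hessian is diagonal: diag(J_ss, J_tt). Second derivatives: J_ss(-2)=180, J_ss(-1)=-90, J_ss(1)=90, J_ss(2)=-180; J_tt(-3)=-6300, J_tt(0)=1440, J_tt(2)=-1200, J_tt(4)=3360.
Local maxima occur where both diagonal entries negative: (-1, -3), (-1, 2), (2, -3), (2, 2). Count: 4.

4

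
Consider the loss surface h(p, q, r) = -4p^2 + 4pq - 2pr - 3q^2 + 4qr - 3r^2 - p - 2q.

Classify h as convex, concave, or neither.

concave

h is quadratic, so its Hessian is the constant matrix H = [[-8, 4, -2], [4, -6, 4], [-2, 4, -6]].
Leading principal minors: -8, 32, -104.
Signs alternate −, +, − ⇒ H ≺ 0 ⇒ concave.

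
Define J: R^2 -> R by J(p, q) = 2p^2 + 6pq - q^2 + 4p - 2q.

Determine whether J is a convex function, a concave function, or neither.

neither

J is quadratic, so its Hessian is the constant matrix H = [[4, 6], [6, -2]].
det(H) = -44, tr(H) = 2.
det(H) < 0, so H is indefinite: neither convex nor concave.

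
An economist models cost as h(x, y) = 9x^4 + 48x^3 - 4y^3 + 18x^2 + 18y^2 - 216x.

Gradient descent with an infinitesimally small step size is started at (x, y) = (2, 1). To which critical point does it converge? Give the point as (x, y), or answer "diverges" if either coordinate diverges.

h is separable, so gradient descent decouples: x follows -∂h/∂x, y follows -∂h/∂y.
∂h/∂x = 36(x - 1)(x + 2)(x + 3); at x=2 this is 720, so x decreases.
∂h/∂y = -12y(y - 3); at y=1 this is 24, so y decreases.
x converges to its nearest critical value 1 (a local min of the x-part); y converges to 0. The iterate converges to (1, 0).

(1, 0)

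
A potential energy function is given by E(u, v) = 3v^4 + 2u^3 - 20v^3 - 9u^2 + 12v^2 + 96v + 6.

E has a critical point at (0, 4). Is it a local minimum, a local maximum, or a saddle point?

The mixed partial ∂²E/∂u∂v is 0, so the Hessian at any point is diag(E_uu, E_vv) = diag(6(2u - 3), 12(3v^2 - 10v + 2)).
At (0, 4): H = diag(-18, 120).
The eigenvalues have opposite signs, so H is indefinite: a saddle point.

saddle point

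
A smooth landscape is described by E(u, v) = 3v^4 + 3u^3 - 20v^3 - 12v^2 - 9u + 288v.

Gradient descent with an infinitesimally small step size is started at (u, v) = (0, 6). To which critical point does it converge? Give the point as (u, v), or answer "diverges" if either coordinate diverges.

E is separable, so gradient descent decouples: u follows -∂E/∂u, v follows -∂E/∂v.
∂E/∂u = 9(u - 1)(u + 1); at u=0 this is -9, so u increases.
∂E/∂v = 12(v - 4)(v - 3)(v + 2); at v=6 this is 576, so v decreases.
u converges to its nearest critical value 1 (a local min of the u-part); v converges to 4. The iterate converges to (1, 4).

(1, 4)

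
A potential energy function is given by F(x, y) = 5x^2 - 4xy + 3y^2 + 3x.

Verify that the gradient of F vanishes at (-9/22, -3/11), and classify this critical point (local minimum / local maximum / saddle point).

local minimum

∇F = (10x - 4y + 3, -4x + 6y); substituting (-9/22, -3/11) gives ∇F = (0, 0), so (-9/22, -3/11) is indeed a critical point.
The Hessian of F is constant: H = [[10, -4], [-4, 6]].
det(H) = 10·6 − (-4)² = 44.
det(H) > 0 and tr(H) = 16 > 0, so H is positive definite and the point is a local minimum.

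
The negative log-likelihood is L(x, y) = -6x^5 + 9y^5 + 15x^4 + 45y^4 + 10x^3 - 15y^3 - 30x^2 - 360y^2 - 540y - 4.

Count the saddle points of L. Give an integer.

L separates as a function of x plus a function of y, so ∇L=0 decouples.
∂L/∂x = -30x(x - 2)(x - 1)(x + 1) = 0 at x ∈ {-1, 0, 1, 2}; ∂L/∂y = 45(y - 2)(y + 1)(y + 2)(y + 3) = 0 at y ∈ {-3, -2, -1, 2}.
The Hessian is diagonal: diag(L_xx, L_yy). Second derivatives: L_xx(-1)=180, L_xx(0)=-60, L_xx(1)=60, L_xx(2)=-180; L_yy(-3)=-450, L_yy(-2)=180, L_yy(-1)=-270, L_yy(2)=2700.
Saddle points occur where the two diagonal entries have opposite signs: (-1, -3), (-1, -1), (0, -2), (0, 2), (1, -3), (1, -1), (2, -2), (2, 2). Count: 8.

8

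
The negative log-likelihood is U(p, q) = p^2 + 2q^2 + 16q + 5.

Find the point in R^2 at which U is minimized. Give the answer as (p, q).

(0, -4)

U(p,q) separates as A(p) + B(q) + 5, so its minimum is min A + min B + 5.
A'(p) = 2p vanishes at p ∈ {0}; B'(q) = 4q + 16 vanishes at q ∈ {-4}.
Local minima of A (where A''>0): A(0)=0. Local minima of B: B(-4)=-32.
So the global minimum of U is A(0) + B(-4) + 5 = 0 − 32 + 5 = -27, attained at (0, -4).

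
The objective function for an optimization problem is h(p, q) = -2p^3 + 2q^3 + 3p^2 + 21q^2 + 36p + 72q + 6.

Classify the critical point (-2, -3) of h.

The mixed partial ∂²h/∂p∂q is 0, so the Hessian at any point is diag(h_pp, h_qq) = diag(6(-2p + 1), 6(2q + 7)).
At (-2, -3): H = diag(30, 6).
Both eigenvalues are positive, so H is positive definite: a local minimum.

local minimum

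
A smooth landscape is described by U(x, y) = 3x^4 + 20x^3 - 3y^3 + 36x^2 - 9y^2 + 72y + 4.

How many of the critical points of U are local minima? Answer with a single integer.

U separates as a function of x plus a function of y, so ∇U=0 decouples.
∂U/∂x = 12x(x + 2)(x + 3) = 0 at x ∈ {-3, -2, 0}; ∂U/∂y = -9(y - 2)(y + 4) = 0 at y ∈ {-4, 2}.
The Hessian is diagonal: diag(U_xx, U_yy). Second derivatives: U_xx(-3)=36, U_xx(-2)=-24, U_xx(0)=72; U_yy(-4)=54, U_yy(2)=-54.
Local minima occur where both diagonal entries positive: (-3, -4), (0, -4). Count: 2.

2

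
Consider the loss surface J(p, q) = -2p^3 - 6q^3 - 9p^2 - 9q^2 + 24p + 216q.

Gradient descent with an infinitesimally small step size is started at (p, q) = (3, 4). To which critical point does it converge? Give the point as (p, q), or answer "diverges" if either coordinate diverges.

J is separable, so gradient descent decouples: p follows -∂J/∂p, q follows -∂J/∂q.
∂J/∂p = -6(p - 1)(p + 4); at p=3 this is -84, so p increases.
∂J/∂q = -18(q - 3)(q + 4); at q=4 this is -144, so q increases.
The p-coordinate has no critical point in that direction and runs off to infinity.

diverges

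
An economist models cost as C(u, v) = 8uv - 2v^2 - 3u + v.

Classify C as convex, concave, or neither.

C is quadratic, so its Hessian is the constant matrix H = [[0, 8], [8, -4]].
det(H) = -64, tr(H) = -4.
det(H) < 0, so H is indefinite: neither convex nor concave.

neither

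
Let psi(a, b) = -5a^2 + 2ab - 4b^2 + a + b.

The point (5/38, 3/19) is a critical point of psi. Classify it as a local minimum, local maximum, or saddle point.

local maximum

The Hessian of psi is constant: H = [[-10, 2], [2, -8]].
det(H) = (-10)·(-8) − 2² = 76.
det(H) > 0 and tr(H) = -18 < 0, so H is negative definite and the point is a local maximum.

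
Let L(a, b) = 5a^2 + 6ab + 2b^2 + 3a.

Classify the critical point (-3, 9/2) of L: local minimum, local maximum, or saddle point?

The Hessian of L is constant: H = [[10, 6], [6, 4]].
det(H) = 10·4 − 6² = 4.
det(H) > 0 and tr(H) = 14 > 0, so H is positive definite and the point is a local minimum.

local minimum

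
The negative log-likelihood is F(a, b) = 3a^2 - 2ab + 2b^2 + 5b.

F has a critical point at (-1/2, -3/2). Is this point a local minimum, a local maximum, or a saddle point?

The Hessian of F is constant: H = [[6, -2], [-2, 4]].
det(H) = 6·4 − (-2)² = 20.
det(H) > 0 and tr(H) = 10 > 0, so H is positive definite and the point is a local minimum.

local minimum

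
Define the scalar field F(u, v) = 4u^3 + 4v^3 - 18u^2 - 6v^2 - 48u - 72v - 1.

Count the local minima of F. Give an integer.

F separates as a function of u plus a function of v, so ∇F=0 decouples.
∂F/∂u = 12(u - 4)(u + 1) = 0 at u ∈ {-1, 4}; ∂F/∂v = 12(v - 3)(v + 2) = 0 at v ∈ {-2, 3}.
The Hessian is diagonal: diag(F_uu, F_vv). Second derivatives: F_uu(-1)=-60, F_uu(4)=60; F_vv(-2)=-60, F_vv(3)=60.
Local minima occur where both diagonal entries positive: (4, 3). Count: 1.

1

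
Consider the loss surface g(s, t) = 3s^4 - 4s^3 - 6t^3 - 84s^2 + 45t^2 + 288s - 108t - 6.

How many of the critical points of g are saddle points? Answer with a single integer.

g separates as a function of s plus a function of t, so ∇g=0 decouples.
∂g/∂s = 12(s - 3)(s - 2)(s + 4) = 0 at s ∈ {-4, 2, 3}; ∂g/∂t = -18(t - 3)(t - 2) = 0 at t ∈ {2, 3}.
The Hessian is diagonal: diag(g_ss, g_tt). Second derivatives: g_ss(-4)=504, g_ss(2)=-72, g_ss(3)=84; g_tt(2)=18, g_tt(3)=-18.
Saddle points occur where the two diagonal entries have opposite signs: (-4, 3), (2, 2), (3, 3). Count: 3.

3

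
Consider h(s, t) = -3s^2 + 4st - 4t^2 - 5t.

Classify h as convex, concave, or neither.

h is quadratic, so its Hessian is the constant matrix H = [[-6, 4], [4, -8]].
det(H) = 32, tr(H) = -14.
det(H) > 0 and tr(H) < 0, so H is negative definite everywhere: concave.

concave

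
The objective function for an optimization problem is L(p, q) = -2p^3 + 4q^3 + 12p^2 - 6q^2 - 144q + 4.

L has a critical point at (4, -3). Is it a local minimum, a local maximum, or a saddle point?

local maximum

The mixed partial ∂²L/∂p∂q is 0, so the Hessian at any point is diag(L_pp, L_qq) = diag(12(-p + 2), 12(2q - 1)).
At (4, -3): H = diag(-24, -84).
Both eigenvalues are negative, so H is negative definite: a local maximum.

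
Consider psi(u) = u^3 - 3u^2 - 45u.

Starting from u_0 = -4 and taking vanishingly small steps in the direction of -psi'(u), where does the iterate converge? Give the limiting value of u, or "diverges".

diverges

psi'(u) = 3(u - 5)(u + 3), so psi'(-4) = 27.
Gradient descent moves in the -psi' direction, i.e. u is decreasing.
There is no critical point below u=-4, and psi' keeps the same sign, so the iterate runs off to −∞.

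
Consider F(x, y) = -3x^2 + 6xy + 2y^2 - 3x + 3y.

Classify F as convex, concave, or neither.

neither

F is quadratic, so its Hessian is the constant matrix H = [[-6, 6], [6, 4]].
det(H) = -60, tr(H) = -2.
det(H) < 0, so H is indefinite: neither convex nor concave.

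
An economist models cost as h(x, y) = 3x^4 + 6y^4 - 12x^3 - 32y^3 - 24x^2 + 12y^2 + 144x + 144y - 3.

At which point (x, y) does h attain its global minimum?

(-2, -1)

h(x,y) separates as P(x) + Q(y) − 3, so its minimum is min P + min Q − 3.
P'(x) = 12(x - 3)(x - 2)(x + 2) vanishes at x ∈ {-2, 2, 3}; Q'(y) = 24(y - 3)(y - 2)(y + 1) vanishes at y ∈ {-1, 2, 3}.
Local minima of P (where P''>0): P(-2)=-240, P(3)=135. Local minima of Q: Q(-1)=-94, Q(3)=162.
So the global minimum of h is P(-2) + Q(-1) − 3 = -240 − 94 − 3 = -337, attained at (-2, -1).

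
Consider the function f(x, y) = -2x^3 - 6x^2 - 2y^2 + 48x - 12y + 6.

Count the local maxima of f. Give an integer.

1

f separates as a function of x plus a function of y, so ∇f=0 decouples.
∂f/∂x = -6(x - 2)(x + 4) = 0 at x ∈ {-4, 2}; ∂f/∂y = -4(y + 3) = 0 at y ∈ {-3}.
The Hessian is diagonal: diag(f_xx, f_yy). Second derivatives: f_xx(-4)=36, f_xx(2)=-36; f_yy(-3)=-4.
Local maxima occur where both diagonal entries negative: (2, -3). Count: 1.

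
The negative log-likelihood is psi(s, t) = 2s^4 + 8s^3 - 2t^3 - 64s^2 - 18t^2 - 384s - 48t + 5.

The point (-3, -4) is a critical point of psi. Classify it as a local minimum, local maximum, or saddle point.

saddle point

The mixed partial ∂²psi/∂s∂t is 0, so the Hessian at any point is diag(psi_ss, psi_tt) = diag(8(3s^2 + 6s - 16), -12(t + 3)).
At (-3, -4): H = diag(-56, 12).
The eigenvalues have opposite signs, so H is indefinite: a saddle point.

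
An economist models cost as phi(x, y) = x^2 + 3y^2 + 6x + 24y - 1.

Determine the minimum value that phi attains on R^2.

phi(x,y) separates as P(x) + Q(y) − 1, so its minimum is min P + min Q − 1.
P'(x) = 2x + 6 vanishes at x ∈ {-3}; Q'(y) = 6y + 24 vanishes at y ∈ {-4}.
Local minima of P (where P''>0): P(-3)=-9. Local minima of Q: Q(-4)=-48.
So the global minimum of phi is P(-3) + Q(-4) − 1 = -9 − 48 − 1 = -58, attained at (-3, -4).

-58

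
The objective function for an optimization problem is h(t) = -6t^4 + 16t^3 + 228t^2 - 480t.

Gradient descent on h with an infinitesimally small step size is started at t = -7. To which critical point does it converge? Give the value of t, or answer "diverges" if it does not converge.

diverges

h'(t) = -24(t - 5)(t - 1)(t + 4), so h'(-7) = 6912.
Gradient descent moves in the -h' direction, i.e. t is decreasing.
There is no critical point below t=-7, and h' keeps the same sign, so the iterate runs off to −∞.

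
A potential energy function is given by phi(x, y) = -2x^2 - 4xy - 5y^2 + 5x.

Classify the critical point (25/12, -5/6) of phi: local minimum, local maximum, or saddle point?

local maximum

The Hessian of phi is constant: H = [[-4, -4], [-4, -10]].
det(H) = (-4)·(-10) − (-4)² = 24.
det(H) > 0 and tr(H) = -14 < 0, so H is negative definite and the point is a local maximum.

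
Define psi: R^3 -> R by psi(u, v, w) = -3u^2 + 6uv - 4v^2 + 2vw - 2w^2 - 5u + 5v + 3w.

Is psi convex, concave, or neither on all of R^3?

psi is quadratic, so its Hessian is the constant matrix H = [[-6, 6, 0], [6, -8, 2], [0, 2, -4]].
Leading principal minors: -6, 12, -24.
Signs alternate −, +, − ⇒ H ≺ 0 ⇒ concave.

concave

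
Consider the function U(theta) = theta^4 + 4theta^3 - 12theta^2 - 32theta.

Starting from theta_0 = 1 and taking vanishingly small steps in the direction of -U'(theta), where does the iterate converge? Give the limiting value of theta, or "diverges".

2

U'(theta) = 4(theta - 2)(theta + 1)(theta + 4), so U'(1) = -40.
Gradient descent moves in the -U' direction, i.e. theta is increasing.
The nearest critical point in that direction is theta = 2, where U'' = 72 > 0 (a local minimum). The iterate converges there.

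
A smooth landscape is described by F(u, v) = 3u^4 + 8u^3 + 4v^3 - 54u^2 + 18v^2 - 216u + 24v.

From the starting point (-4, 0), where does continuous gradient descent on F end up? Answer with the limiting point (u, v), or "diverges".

(-3, -1)

F is separable, so gradient descent decouples: u follows -∂F/∂u, v follows -∂F/∂v.
∂F/∂u = 12(u - 3)(u + 2)(u + 3); at u=-4 this is -168, so u increases.
∂F/∂v = 12(v + 1)(v + 2); at v=0 this is 24, so v decreases.
u converges to its nearest critical value -3 (a local min of the u-part); v converges to -1. The iterate converges to (-3, -1).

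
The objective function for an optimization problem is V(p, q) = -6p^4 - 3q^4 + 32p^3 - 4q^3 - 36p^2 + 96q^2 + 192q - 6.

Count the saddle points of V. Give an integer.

4

V separates as a function of p plus a function of q, so ∇V=0 decouples.
∂V/∂p = -24p(p - 3)(p - 1) = 0 at p ∈ {0, 1, 3}; ∂V/∂q = -12(q - 4)(q + 1)(q + 4) = 0 at q ∈ {-4, -1, 4}.
The Hessian is diagonal: diag(V_pp, V_qq). Second derivatives: V_pp(0)=-72, V_pp(1)=48, V_pp(3)=-144; V_qq(-4)=-288, V_qq(-1)=180, V_qq(4)=-480.
Saddle points occur where the two diagonal entries have opposite signs: (0, -1), (1, -4), (1, 4), (3, -1). Count: 4.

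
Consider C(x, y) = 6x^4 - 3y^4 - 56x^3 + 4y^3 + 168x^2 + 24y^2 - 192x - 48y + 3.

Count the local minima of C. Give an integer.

2

C separates as a function of x plus a function of y, so ∇C=0 decouples.
∂C/∂x = 24(x - 4)(x - 2)(x - 1) = 0 at x ∈ {1, 2, 4}; ∂C/∂y = -12(y - 2)(y - 1)(y + 2) = 0 at y ∈ {-2, 1, 2}.
The Hessian is diagonal: diag(C_xx, C_yy). Second derivatives: C_xx(1)=72, C_xx(2)=-48, C_xx(4)=144; C_yy(-2)=-144, C_yy(1)=36, C_yy(2)=-48.
Local minima occur where both diagonal entries positive: (1, 1), (4, 1). Count: 2.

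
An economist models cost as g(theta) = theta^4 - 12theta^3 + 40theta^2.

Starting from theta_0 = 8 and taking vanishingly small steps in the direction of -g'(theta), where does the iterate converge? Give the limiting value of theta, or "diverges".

5

g'(theta) = 4theta(theta - 5)(theta - 4), so g'(8) = 384.
Gradient descent moves in the -g' direction, i.e. theta is decreasing.
The nearest critical point in that direction is theta = 5, where g'' = 20 > 0 (a local minimum). The iterate converges there.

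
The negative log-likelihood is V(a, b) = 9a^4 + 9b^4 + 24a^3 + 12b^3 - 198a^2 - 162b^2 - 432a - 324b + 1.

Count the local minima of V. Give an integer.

4

V separates as a function of a plus a function of b, so ∇V=0 decouples.
∂V/∂a = 36(a - 3)(a + 1)(a + 4) = 0 at a ∈ {-4, -1, 3}; ∂V/∂b = 36(b - 3)(b + 1)(b + 3) = 0 at b ∈ {-3, -1, 3}.
The Hessian is diagonal: diag(V_aa, V_bb). Second derivatives: V_aa(-4)=756, V_aa(-1)=-432, V_aa(3)=1008; V_bb(-3)=432, V_bb(-1)=-288, V_bb(3)=864.
Local minima occur where both diagonal entries positive: (-4, -3), (-4, 3), (3, -3), (3, 3). Count: 4.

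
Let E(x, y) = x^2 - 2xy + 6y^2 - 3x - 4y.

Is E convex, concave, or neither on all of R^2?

convex

E is quadratic, so its Hessian is the constant matrix H = [[2, -2], [-2, 12]].
det(H) = 20, tr(H) = 14.
det(H) > 0 and tr(H) > 0, so H is positive definite everywhere: convex.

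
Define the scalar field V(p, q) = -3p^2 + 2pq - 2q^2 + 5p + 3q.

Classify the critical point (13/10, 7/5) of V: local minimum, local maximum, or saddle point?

local maximum

The Hessian of V is constant: H = [[-6, 2], [2, -4]].
det(H) = (-6)·(-4) − 2² = 20.
det(H) > 0 and tr(H) = -10 < 0, so H is negative definite and the point is a local maximum.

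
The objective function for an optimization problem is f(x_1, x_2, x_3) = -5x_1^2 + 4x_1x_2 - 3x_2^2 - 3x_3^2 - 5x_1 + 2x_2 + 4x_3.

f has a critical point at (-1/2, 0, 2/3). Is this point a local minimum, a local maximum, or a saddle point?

local maximum

The Hessian is constant: H = [[-10, 4, 0], [4, -6, 0], [0, 0, -6]].
Leading principal minors: Δ₁ = -10, Δ₂ = 44, Δ₃ = -264.
The minors alternate sign starting negative (−, +, −), so H is negative definite: a local maximum.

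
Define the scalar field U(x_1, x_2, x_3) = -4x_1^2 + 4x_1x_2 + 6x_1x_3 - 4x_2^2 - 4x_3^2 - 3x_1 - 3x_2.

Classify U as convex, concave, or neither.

concave

U is quadratic, so its Hessian is the constant matrix H = [[-8, 4, 6], [4, -8, 0], [6, 0, -8]].
Leading principal minors: -8, 48, -96.
Signs alternate −, +, − ⇒ H ≺ 0 ⇒ concave.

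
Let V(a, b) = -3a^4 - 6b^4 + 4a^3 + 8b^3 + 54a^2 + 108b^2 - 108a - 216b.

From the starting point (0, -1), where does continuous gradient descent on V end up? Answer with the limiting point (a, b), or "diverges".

V is separable, so gradient descent decouples: a follows -∂V/∂a, b follows -∂V/∂b.
∂V/∂a = -12(a - 3)(a - 1)(a + 3); at a=0 this is -108, so a increases.
∂V/∂b = -24(b - 3)(b - 1)(b + 3); at b=-1 this is -384, so b increases.
a converges to its nearest critical value 1 (a local min of the a-part); b converges to 1. The iterate converges to (1, 1).

(1, 1)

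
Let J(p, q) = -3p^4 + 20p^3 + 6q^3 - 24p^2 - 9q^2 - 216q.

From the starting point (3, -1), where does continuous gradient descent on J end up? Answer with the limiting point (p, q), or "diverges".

J is separable, so gradient descent decouples: p follows -∂J/∂p, q follows -∂J/∂q.
∂J/∂p = -12p(p - 4)(p - 1); at p=3 this is 72, so p decreases.
∂J/∂q = 18(q - 4)(q + 3); at q=-1 this is -180, so q increases.
p converges to its nearest critical value 1 (a local min of the p-part); q converges to 4. The iterate converges to (1, 4).

(1, 4)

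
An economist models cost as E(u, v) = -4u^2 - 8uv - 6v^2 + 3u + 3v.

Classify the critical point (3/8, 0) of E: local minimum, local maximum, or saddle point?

local maximum

The Hessian of E is constant: H = [[-8, -8], [-8, -12]].
det(H) = (-8)·(-12) − (-8)² = 32.
det(H) > 0 and tr(H) = -20 < 0, so H is negative definite and the point is a local maximum.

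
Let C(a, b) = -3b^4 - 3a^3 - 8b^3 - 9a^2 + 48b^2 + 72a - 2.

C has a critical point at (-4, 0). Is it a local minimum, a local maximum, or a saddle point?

The mixed partial ∂²C/∂a∂b is 0, so the Hessian at any point is diag(C_aa, C_bb) = diag(-18(a + 1), 12(-3b^2 - 4b + 8)).
At (-4, 0): H = diag(54, 96).
Both eigenvalues are positive, so H is positive definite: a local minimum.

local minimum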